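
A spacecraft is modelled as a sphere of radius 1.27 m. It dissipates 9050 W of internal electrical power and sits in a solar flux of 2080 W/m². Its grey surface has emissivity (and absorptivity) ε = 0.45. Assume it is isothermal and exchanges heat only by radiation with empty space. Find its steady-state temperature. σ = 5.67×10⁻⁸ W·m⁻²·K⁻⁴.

T ≈ 404 K

At steady state, absorbed solar power + internal power = radiated power.
Absorbed: α·S·A_cross = 0.45·2080·5.067 = 4743 W (cross-section πr²).
Total input = 4743 + 9050 = 13790 W.
Radiated: εσ·A_surf·T⁴ with A_surf = 4πr² = 20.27 m².
T⁴ = 13790/(0.45·5.67×10⁻⁸·20.27) = 2.667×10¹⁰ K⁴.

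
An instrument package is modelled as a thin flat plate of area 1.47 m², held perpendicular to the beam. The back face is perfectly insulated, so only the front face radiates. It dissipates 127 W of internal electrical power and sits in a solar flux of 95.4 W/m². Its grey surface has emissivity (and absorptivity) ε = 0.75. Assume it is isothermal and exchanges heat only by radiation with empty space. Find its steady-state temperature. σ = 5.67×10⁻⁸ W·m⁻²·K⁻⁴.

At steady state, absorbed solar power + internal power = radiated power.
Absorbed: α·S·A_cross = 0.75·95.4·1.470 = 105.2 W (cross-section A).
Total input = 105.2 + 127 = 232.2 W.
Radiated: εσ·A_surf·T⁴ with A_surf = A = 1.470 m².
T⁴ = 232.2/(0.75·5.67×10⁻⁸·1.470) = 3.714×10⁹ K⁴.

T ≈ 247 K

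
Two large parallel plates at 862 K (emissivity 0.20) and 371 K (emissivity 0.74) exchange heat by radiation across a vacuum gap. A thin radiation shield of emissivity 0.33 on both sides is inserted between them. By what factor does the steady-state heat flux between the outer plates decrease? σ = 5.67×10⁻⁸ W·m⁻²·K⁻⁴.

factor ≈ 1.95

Without shield: q₀ = σΔ(T⁴)/(1/ε₁+1/ε₂−1) with denominator 5.351.
With shield the two gaps are in series; the resistances add: (1/ε₁+1/ε_s−1)+(1/ε_s+1/ε₂−1) = 7.030+3.382 = 10.41.
Heat-flux ratio q₀/q = 10.41/5.351.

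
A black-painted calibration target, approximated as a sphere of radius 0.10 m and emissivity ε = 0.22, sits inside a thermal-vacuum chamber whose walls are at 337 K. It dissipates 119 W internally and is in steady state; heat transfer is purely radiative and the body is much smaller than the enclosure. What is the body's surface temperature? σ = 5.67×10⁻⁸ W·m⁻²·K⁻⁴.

For a small grey body in a large enclosure, net radiated power = εσA(T⁴ − T_w⁴).
Steady state: P = εσA(T⁴ − T_w⁴) with A = 4πr² = 0.1257 m².
T⁴ = P/(εσA) + T_w⁴ = 119/(0.22·5.67×10⁻⁸·0.1257) + (337)⁴
    = 7.592×10¹⁰ + 1.290×10¹⁰ = 8.881×10¹⁰ K⁴.

T ≈ 546 K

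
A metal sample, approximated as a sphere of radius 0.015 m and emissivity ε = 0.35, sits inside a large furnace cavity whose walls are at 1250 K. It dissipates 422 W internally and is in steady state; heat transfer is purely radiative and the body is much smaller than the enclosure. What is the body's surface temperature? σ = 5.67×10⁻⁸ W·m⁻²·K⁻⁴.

For a small grey body in a large enclosure, net radiated power = εσA(T⁴ − T_w⁴).
Steady state: P = εσA(T⁴ − T_w⁴) with A = 4πr² = 0.002827 m².
T⁴ = P/(εσA) + T_w⁴ = 422/(0.35·5.67×10⁻⁸·0.002827) + (1250)⁴
    = 7.521×10¹² + 2.441×10¹² = 9.962×10¹² K⁴.

T ≈ 1780 K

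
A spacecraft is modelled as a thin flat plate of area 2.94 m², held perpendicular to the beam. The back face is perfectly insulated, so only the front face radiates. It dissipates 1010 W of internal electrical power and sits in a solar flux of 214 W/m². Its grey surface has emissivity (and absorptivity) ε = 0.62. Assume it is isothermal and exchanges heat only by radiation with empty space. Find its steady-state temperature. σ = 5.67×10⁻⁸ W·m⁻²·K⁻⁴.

At steady state, absorbed solar power + internal power = radiated power.
Absorbed: α·S·A_cross = 0.62·214·2.940 = 390.1 W (cross-section A).
Total input = 390.1 + 1010 = 1400 W.
Radiated: εσ·A_surf·T⁴ with A_surf = A = 2.940 m².
T⁴ = 1400/(0.62·5.67×10⁻⁸·2.940) = 1.355×10¹⁰ K⁴.

T ≈ 341 K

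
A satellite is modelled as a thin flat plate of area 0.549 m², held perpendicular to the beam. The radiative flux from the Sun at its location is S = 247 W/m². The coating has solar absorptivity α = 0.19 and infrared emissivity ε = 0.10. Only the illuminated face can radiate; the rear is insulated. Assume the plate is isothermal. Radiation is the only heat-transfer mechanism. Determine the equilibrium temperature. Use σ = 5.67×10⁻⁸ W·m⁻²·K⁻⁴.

At equilibrium, absorbed power = emitted power.
Absorbing cross-section = A = 0.5490 m²; emitting surface = A = 0.5490 m² (ratio 1).
αS·A_cross = εσ·A_surf·T⁴  ⇒  T⁴ = αS/(ε·1σ).
T⁴ = 0.190·247/(0.10·1·5.67×10⁻⁸) = 8.277×10⁹ K⁴.
T = (8.277×10⁹)^(1/4).

T ≈ 302 K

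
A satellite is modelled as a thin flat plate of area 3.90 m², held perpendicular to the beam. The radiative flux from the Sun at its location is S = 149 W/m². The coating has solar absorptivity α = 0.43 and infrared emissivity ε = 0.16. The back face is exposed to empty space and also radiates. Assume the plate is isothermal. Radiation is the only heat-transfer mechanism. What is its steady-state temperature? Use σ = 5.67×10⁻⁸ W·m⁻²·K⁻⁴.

T ≈ 244 K

At equilibrium, absorbed power = emitted power.
Absorbing cross-section = A = 3.900 m²; emitting surface = 2A = 7.800 m² (ratio 2).
αS·A_cross = εσ·A_surf·T⁴  ⇒  T⁴ = αS/(ε·2σ).
T⁴ = 0.430·149/(0.16·2·5.67×10⁻⁸) = 3.531×10⁹ K⁴.
T = (3.531×10⁹)^(1/4).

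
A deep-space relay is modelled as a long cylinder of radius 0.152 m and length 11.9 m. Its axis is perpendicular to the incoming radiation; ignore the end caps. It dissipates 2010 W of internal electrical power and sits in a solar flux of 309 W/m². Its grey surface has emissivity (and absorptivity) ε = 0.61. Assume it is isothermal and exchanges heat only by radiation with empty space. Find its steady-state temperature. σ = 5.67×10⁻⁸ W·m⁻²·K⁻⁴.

At steady state, absorbed solar power + internal power = radiated power.
Absorbed: α·S·A_cross = 0.61·309·3.618 = 681.9 W (cross-section 2rL).
Total input = 681.9 + 2010 = 2692 W.
Radiated: εσ·A_surf·T⁴ with A_surf = 2πrL = 11.37 m².
T⁴ = 2692/(0.61·5.67×10⁻⁸·11.37) = 6.848×10⁹ K⁴.

T ≈ 288 K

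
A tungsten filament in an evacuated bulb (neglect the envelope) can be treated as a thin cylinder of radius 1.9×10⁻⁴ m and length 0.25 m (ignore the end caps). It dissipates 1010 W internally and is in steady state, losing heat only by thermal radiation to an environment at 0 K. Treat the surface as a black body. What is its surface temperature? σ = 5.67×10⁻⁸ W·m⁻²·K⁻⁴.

Steady state: internal power = radiated power, P = εσA T⁴.
Radiating area A = 2πrL = 2.985×10⁻⁴ m².
T⁴ = P/(εσA) = 1010/(1.0·5.67×10⁻⁸·2.985×10⁻⁴) = 5.968×10¹³ K⁴.
T = (5.968×10¹³)^(1/4).

T ≈ 2780 K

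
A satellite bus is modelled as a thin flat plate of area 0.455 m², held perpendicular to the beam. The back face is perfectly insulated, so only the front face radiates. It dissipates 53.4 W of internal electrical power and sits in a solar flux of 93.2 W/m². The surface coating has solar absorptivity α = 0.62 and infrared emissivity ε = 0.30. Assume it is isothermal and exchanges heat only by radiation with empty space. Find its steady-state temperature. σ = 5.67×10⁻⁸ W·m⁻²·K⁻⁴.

T ≈ 319 K

At steady state, absorbed solar power + internal power = radiated power.
Absorbed: α·S·A_cross = 0.62·93.2·0.4550 = 26.29 W (cross-section A).
Total input = 26.29 + 53.4 = 79.69 W.
Radiated: εσ·A_surf·T⁴ with A_surf = A = 0.4550 m².
T⁴ = 79.69/(0.30·5.67×10⁻⁸·0.4550) = 1.030×10¹⁰ K⁴.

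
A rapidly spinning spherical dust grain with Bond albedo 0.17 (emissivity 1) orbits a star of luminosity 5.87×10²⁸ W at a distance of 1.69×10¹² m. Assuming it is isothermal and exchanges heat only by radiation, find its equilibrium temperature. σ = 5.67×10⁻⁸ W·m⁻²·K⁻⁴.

T ≈ 278 K

First find the stellar flux at distance d: S = L/(4πd²) = 5.87×10²⁸/(4π·(1.69×10¹²)²) = 1636 W/m².
For an isothermal sphere, absorbed (1−a)S·πr² = emitted σ·4πr²·T⁴, so T⁴ = (1−a)S/(4σ).
T⁴ = 0.830·1636/(4·5.67×10⁻⁸) = 5.985×10⁹ K⁴.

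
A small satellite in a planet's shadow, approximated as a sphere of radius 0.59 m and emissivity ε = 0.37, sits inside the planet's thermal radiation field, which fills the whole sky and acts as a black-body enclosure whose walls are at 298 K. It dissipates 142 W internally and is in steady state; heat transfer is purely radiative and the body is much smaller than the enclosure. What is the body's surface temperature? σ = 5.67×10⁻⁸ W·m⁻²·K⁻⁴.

T ≈ 312 K

For a small grey body in a large enclosure, net radiated power = εσA(T⁴ − T_w⁴).
Steady state: P = εσA(T⁴ − T_w⁴) with A = 4πr² = 4.374 m².
T⁴ = P/(εσA) + T_w⁴ = 142/(0.37·5.67×10⁻⁸·4.374) + (298)⁴
    = 1.547×10⁹ + 7.886×10⁹ = 9.434×10⁹ K⁴.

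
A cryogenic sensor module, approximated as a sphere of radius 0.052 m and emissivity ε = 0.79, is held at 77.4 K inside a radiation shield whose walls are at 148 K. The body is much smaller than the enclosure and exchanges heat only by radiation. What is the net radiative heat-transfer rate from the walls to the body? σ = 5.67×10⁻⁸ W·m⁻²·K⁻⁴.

P_net ≈ 0.676 W

For a small grey body in a large enclosure: P_net = εσA(T_body⁴ − T_wall⁴).
A = 4πr² = 0.03398 m²; T_body⁴ − T_wall⁴ = 3.589×10⁷ − 4.798×10⁸ = -4.439×10⁸ K⁴.
|P_net| = 0.79·5.67×10⁻⁸·0.03398·4.439×10⁸.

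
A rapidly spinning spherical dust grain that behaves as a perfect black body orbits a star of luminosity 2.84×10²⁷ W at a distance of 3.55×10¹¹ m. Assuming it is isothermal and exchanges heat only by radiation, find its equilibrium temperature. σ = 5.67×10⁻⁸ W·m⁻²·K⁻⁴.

First find the stellar flux at distance d: S = L/(4πd²) = 2.84×10²⁷/(4π·(3.55×10¹¹)²) = 1793 W/m².
For an isothermal sphere, absorbed (1−a)S·πr² = emitted σ·4πr²·T⁴, so T⁴ = (1−a)S/(4σ).
T⁴ = 1.00·1793/(4·5.67×10⁻⁸) = 7.907×10⁹ K⁴.

T ≈ 298 K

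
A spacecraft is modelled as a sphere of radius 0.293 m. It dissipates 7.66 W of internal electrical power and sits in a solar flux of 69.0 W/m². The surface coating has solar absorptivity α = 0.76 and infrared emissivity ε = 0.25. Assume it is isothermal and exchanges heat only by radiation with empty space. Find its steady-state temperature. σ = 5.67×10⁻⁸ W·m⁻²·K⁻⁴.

At steady state, absorbed solar power + internal power = radiated power.
Absorbed: α·S·A_cross = 0.76·69.0·0.2697 = 14.14 W (cross-section πr²).
Total input = 14.14 + 7.66 = 21.80 W.
Radiated: εσ·A_surf·T⁴ with A_surf = 4πr² = 1.079 m².
T⁴ = 21.80/(0.25·5.67×10⁻⁸·1.079) = 1.426×10⁹ K⁴.

T ≈ 194 K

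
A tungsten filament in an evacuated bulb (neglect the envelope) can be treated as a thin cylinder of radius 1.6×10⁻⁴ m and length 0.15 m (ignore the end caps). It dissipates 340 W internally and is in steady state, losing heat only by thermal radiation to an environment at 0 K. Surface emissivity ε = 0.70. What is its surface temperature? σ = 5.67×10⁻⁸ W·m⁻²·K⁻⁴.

T ≈ 2750 K

Steady state: internal power = radiated power, P = εσA T⁴.
Radiating area A = 2πrL = 1.508×10⁻⁴ m².
T⁴ = P/(εσA) = 340/(0.70·5.67×10⁻⁸·1.508×10⁻⁴) = 5.681×10¹³ K⁴.
T = (5.681×10¹³)^(1/4).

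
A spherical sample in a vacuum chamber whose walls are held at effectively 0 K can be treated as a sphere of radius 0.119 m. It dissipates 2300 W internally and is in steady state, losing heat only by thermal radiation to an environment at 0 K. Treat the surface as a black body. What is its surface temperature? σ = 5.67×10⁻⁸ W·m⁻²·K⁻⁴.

T ≈ 691 K

Steady state: internal power = radiated power, P = εσA T⁴.
Radiating area A = 4πr² = 0.1780 m².
T⁴ = P/(εσA) = 2300/(1.0·5.67×10⁻⁸·0.1780) = 2.280×10¹¹ K⁴.
T = (2.280×10¹¹)^(1/4).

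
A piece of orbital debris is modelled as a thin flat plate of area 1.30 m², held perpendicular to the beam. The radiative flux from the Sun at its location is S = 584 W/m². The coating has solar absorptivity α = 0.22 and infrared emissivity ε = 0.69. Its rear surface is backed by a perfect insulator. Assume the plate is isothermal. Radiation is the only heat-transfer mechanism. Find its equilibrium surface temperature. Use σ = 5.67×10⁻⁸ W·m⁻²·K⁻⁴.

At equilibrium, absorbed power = emitted power.
Absorbing cross-section = A = 1.300 m²; emitting surface = A = 1.300 m² (ratio 1).
αS·A_cross = εσ·A_surf·T⁴  ⇒  T⁴ = αS/(ε·1σ).
T⁴ = 0.220·584/(0.69·1·5.67×10⁻⁸) = 3.284×10⁹ K⁴.
T = (3.284×10⁹)^(1/4).

T ≈ 239 K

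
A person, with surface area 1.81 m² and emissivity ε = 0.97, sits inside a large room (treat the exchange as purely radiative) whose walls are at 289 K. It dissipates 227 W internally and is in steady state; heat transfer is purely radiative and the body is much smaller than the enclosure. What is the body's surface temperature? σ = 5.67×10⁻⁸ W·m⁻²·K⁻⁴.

For a small grey body in a large enclosure, net radiated power = εσA(T⁴ − T_w⁴).
Steady state: P = εσA(T⁴ − T_w⁴) with A = 1.81 m².
T⁴ = P/(εσA) + T_w⁴ = 227/(0.97·5.67×10⁻⁸·1.810) + (289)⁴
    = 2.280×10⁹ + 6.976×10⁹ = 9.256×10⁹ K⁴.

T ≈ 310 K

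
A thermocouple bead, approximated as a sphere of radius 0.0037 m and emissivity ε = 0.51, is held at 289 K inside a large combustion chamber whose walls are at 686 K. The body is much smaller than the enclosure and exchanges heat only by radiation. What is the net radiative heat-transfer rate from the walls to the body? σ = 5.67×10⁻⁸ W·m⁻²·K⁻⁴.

For a small grey body in a large enclosure: P_net = εσA(T_body⁴ − T_wall⁴).
A = 4πr² = 1.720×10⁻⁴ m²; T_body⁴ − T_wall⁴ = 6.976×10⁹ − 2.215×10¹¹ = -2.145×10¹¹ K⁴.
|P_net| = 0.51·5.67×10⁻⁸·1.720×10⁻⁴·2.145×10¹¹.

P_net ≈ 1.07 W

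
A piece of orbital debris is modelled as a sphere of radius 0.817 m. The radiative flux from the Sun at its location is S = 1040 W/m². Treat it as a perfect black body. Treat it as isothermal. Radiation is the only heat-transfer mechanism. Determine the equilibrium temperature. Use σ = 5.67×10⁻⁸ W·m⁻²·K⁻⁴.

T ≈ 260 K

At equilibrium, absorbed power = emitted power.
Absorbing cross-section = πr² = 2.097 m²; emitting surface = 4πr² = 8.388 m² (ratio 4).
S·A_cross = εσ·A_surf·T⁴  ⇒  T⁴ = S/(4σ).
T⁴ = 1.00·1040/(4·5.67×10⁻⁸) = 4.586×10⁹ K⁴.
T = (4.586×10⁹)^(1/4).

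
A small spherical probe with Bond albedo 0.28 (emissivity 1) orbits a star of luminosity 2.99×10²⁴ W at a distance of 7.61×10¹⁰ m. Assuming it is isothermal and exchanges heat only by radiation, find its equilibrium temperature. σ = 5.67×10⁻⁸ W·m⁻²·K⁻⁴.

T ≈ 107 K

First find the stellar flux at distance d: S = L/(4πd²) = 2.99×10²⁴/(4π·(7.61×10¹⁰)²) = 41.09 W/m².
For an isothermal sphere, absorbed (1−a)S·πr² = emitted σ·4πr²·T⁴, so T⁴ = (1−a)S/(4σ).
T⁴ = 0.720·41.09/(4·5.67×10⁻⁸) = 1.304×10⁸ K⁴.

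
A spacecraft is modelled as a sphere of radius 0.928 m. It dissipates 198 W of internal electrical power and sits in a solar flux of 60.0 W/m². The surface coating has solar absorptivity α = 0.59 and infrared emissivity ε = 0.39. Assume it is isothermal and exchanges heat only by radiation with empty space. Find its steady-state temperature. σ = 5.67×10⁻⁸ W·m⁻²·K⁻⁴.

At steady state, absorbed solar power + internal power = radiated power.
Absorbed: α·S·A_cross = 0.59·60.0·2.705 = 95.77 W (cross-section πr²).
Total input = 95.77 + 198 = 293.8 W.
Radiated: εσ·A_surf·T⁴ with A_surf = 4πr² = 10.82 m².
T⁴ = 293.8/(0.39·5.67×10⁻⁸·10.82) = 1.228×10⁹ K⁴.

T ≈ 187 K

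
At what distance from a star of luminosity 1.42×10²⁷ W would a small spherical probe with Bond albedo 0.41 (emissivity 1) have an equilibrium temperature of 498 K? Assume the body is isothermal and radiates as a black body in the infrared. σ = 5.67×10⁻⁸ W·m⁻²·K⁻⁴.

For an isothermal black-emitting sphere, (1−a)S·πr² = σ·4πr²·T⁴ ⇒ S = 4σT⁴/(1−a).
S = 4·5.67×10⁻⁸·(498)⁴/0.590 = 23640 W/m².
Flux falls as S = L/(4πd²), so d = √(L/(4πS)) = √(1.42×10²⁷/(4π·23640)).

d ≈ 6.91×10¹⁰ m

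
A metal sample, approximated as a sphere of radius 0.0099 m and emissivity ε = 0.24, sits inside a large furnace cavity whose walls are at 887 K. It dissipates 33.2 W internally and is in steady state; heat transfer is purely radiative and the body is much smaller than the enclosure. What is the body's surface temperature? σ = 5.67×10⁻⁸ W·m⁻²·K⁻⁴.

T ≈ 1270 K

For a small grey body in a large enclosure, net radiated power = εσA(T⁴ − T_w⁴).
Steady state: P = εσA(T⁴ − T_w⁴) with A = 4πr² = 0.001232 m².
T⁴ = P/(εσA) + T_w⁴ = 33.2/(0.24·5.67×10⁻⁸·0.001232) + (887)⁴
    = 1.981×10¹² + 6.190×10¹¹ = 2.600×10¹² K⁴.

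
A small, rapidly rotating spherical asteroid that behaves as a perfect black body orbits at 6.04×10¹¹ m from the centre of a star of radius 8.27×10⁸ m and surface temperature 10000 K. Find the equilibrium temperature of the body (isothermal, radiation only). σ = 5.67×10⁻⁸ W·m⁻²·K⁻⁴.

T ≈ 262 K

The star's surface emits σT_*⁴; at distance d the flux is S = σT_*⁴(R_*/d)².
S = 5.67×10⁻⁸·(10000)⁴·(8.27×10⁸/6.04×10¹¹)² = 1063 W/m².
For an isothermal sphere T⁴ = (1−a)S/(4σ) = 4.687×10⁹ K⁴.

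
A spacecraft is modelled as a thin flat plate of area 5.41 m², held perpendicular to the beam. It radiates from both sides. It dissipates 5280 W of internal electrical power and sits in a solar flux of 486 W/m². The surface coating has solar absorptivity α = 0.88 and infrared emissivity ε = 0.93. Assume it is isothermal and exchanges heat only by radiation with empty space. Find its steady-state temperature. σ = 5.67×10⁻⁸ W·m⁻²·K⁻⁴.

T ≈ 340 K

At steady state, absorbed solar power + internal power = radiated power.
Absorbed: α·S·A_cross = 0.88·486·5.410 = 2314 W (cross-section A).
Total input = 2314 + 5280 = 7594 W.
Radiated: εσ·A_surf·T⁴ with A_surf = 2A = 10.82 m².
T⁴ = 7594/(0.93·5.67×10⁻⁸·10.82) = 1.331×10¹⁰ K⁴.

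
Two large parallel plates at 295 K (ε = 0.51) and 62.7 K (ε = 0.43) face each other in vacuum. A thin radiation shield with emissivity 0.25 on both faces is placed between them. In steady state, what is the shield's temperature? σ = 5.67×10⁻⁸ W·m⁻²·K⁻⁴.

In steady state the net flux on the hot side equals that on the cold side.
σ(T₁⁴−T_s⁴)/D₁ = σ(T_s⁴−T₂⁴)/D₂, with D₁ = 1/ε₁+1/ε_s−1 = 4.961, D₂ = 1/ε_s+1/ε₂−1 = 5.326.
Solve for T_s⁴: T_s⁴ = (D₂·T₁⁴ + D₁·T₂⁴)/(D₁+D₂) = 3.928×10⁹ K⁴.

T_s ≈ 250 K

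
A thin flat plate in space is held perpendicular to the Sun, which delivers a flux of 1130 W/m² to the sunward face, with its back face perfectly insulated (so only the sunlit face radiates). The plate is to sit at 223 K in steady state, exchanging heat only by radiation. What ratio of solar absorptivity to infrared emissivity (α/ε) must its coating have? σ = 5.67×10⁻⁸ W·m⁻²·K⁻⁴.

α/ε ≈ 0.124

Balance: αS·A = εσ·1A·T⁴ ⇒ α/ε = σT⁴/S.
α/ε = 5.67×10⁻⁸·(223)⁴/1130 = 5.67×10⁻⁸·2.473×10⁹/1130.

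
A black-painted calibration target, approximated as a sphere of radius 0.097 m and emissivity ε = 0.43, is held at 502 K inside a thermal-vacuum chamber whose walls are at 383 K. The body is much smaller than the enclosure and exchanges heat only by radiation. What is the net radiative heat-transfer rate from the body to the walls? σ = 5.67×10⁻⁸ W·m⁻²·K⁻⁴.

For a small grey body in a large enclosure: P_net = εσA(T_body⁴ − T_wall⁴).
A = 4πr² = 0.1182 m²; T_body⁴ − T_wall⁴ = 6.351×10¹⁰ − 2.152×10¹⁰ = 4.199×10¹⁰ K⁴.
|P_net| = 0.43·5.67×10⁻⁸·0.1182·4.199×10¹⁰.

P_net ≈ 121 W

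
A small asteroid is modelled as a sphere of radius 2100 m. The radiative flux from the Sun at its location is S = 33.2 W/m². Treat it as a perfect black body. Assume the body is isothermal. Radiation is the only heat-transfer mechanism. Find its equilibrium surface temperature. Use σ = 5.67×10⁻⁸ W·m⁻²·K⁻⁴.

At equilibrium, absorbed power = emitted power.
Absorbing cross-section = πr² = 1.385×10⁷ m²; emitting surface = 4πr² = 5.542×10⁷ m² (ratio 4).
S·A_cross = εσ·A_surf·T⁴  ⇒  T⁴ = S/(4σ).
T⁴ = 1.00·33.2/(4·5.67×10⁻⁸) = 1.464×10⁸ K⁴.
T = (1.464×10⁸)^(1/4).

T ≈ 110 K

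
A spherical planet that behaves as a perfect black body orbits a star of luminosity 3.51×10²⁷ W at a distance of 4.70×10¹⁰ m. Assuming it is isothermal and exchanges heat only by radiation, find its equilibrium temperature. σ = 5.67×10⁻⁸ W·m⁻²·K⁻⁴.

First find the stellar flux at distance d: S = L/(4πd²) = 3.51×10²⁷/(4π·(4.70×10¹⁰)²) = 1.264×10⁵ W/m².
For an isothermal sphere, absorbed (1−a)S·πr² = emitted σ·4πr²·T⁴, so T⁴ = (1−a)S/(4σ).
T⁴ = 1.00·1.264×10⁵/(4·5.67×10⁻⁸) = 5.575×10¹¹ K⁴.

T ≈ 864 K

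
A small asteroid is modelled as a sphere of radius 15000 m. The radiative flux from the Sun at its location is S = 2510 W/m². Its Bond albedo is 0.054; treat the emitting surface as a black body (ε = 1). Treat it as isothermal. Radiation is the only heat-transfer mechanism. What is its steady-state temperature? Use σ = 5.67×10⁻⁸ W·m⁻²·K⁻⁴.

T ≈ 320 K

At equilibrium, absorbed power = emitted power.
Absorbing cross-section = πr² = 7.069×10⁸ m²; emitting surface = 4πr² = 2.827×10⁹ m² (ratio 4).
(1−a)S·A_cross = εσ·A_surf·T⁴  ⇒  T⁴ = (1−a)S/(4σ).
T⁴ = 0.946·2510/(4·5.67×10⁻⁸) = 1.047×10¹⁰ K⁴.
T = (1.047×10¹⁰)^(1/4).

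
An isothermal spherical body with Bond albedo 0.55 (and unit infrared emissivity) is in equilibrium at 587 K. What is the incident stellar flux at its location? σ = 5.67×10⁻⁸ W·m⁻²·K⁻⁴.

(1−a)S·πr² = σ·4πr²·T⁴ ⇒ S = 4σT⁴/(1−a).
S = 4·5.67×10⁻⁸·1.187×10¹¹/0.450.

S ≈ 59800 W/m²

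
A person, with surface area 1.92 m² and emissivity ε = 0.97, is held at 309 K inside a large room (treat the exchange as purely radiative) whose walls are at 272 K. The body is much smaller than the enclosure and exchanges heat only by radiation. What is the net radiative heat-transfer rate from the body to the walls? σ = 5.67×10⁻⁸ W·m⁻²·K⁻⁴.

For a small grey body in a large enclosure: P_net = εσA(T_body⁴ − T_wall⁴).
A = 1.92 m²; T_body⁴ − T_wall⁴ = 9.117×10⁹ − 5.474×10⁹ = 3.643×10⁹ K⁴.
|P_net| = 0.97·5.67×10⁻⁸·1.920·3.643×10⁹.

P_net ≈ 385 W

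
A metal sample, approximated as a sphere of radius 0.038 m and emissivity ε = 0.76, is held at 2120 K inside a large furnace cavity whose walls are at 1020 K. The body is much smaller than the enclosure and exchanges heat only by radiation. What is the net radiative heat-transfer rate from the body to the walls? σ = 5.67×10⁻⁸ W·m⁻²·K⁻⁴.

For a small grey body in a large enclosure: P_net = εσA(T_body⁴ − T_wall⁴).
A = 4πr² = 0.01815 m²; T_body⁴ − T_wall⁴ = 2.020×10¹³ − 1.082×10¹² = 1.912×10¹³ K⁴.
|P_net| = 0.76·5.67×10⁻⁸·0.01815·1.912×10¹³.

P_net ≈ 14900 W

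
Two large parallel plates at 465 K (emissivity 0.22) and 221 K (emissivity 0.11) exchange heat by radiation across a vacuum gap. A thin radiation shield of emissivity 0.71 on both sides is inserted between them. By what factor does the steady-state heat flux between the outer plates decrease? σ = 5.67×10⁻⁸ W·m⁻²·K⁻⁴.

factor ≈ 1.14

Without shield: q₀ = σΔ(T⁴)/(1/ε₁+1/ε₂−1) with denominator 12.64.
With shield the two gaps are in series; the resistances add: (1/ε₁+1/ε_s−1)+(1/ε_s+1/ε₂−1) = 4.954+9.499 = 14.45.
Heat-flux ratio q₀/q = 14.45/12.64.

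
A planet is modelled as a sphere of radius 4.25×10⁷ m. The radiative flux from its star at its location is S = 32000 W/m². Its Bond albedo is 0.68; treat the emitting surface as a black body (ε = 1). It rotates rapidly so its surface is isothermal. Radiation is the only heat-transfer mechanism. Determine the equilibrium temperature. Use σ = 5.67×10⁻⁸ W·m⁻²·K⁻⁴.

At equilibrium, absorbed power = emitted power.
Absorbing cross-section = πr² = 5.675×10¹⁵ m²; emitting surface = 4πr² = 2.270×10¹⁶ m² (ratio 4).
(1−a)S·A_cross = εσ·A_surf·T⁴  ⇒  T⁴ = (1−a)S/(4σ).
T⁴ = 0.320·32000/(4·5.67×10⁻⁸) = 4.515×10¹⁰ K⁴.
T = (4.515×10¹⁰)^(1/4).

T ≈ 461 K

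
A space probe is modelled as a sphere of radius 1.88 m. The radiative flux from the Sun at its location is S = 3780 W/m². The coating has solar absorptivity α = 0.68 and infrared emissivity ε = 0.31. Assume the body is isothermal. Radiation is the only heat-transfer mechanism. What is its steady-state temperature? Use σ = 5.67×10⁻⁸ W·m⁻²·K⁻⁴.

T ≈ 437 K

At equilibrium, absorbed power = emitted power.
Absorbing cross-section = πr² = 11.10 m²; emitting surface = 4πr² = 44.41 m² (ratio 4).
αS·A_cross = εσ·A_surf·T⁴  ⇒  T⁴ = αS/(ε·4σ).
T⁴ = 0.680·3780/(0.31·4·5.67×10⁻⁸) = 3.656×10¹⁰ K⁴.
T = (3.656×10¹⁰)^(1/4).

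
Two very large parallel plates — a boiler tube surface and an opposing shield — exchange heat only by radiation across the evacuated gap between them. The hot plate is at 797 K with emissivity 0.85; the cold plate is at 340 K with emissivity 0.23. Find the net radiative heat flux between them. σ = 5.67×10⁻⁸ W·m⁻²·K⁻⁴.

For two infinite grey parallel plates, q = σ(T₁⁴ − T₂⁴)/(1/ε₁ + 1/ε₂ − 1).
T₁⁴ − T₂⁴ = 4.035×10¹¹ − 1.336×10¹⁰ = 3.901×10¹¹ K⁴.
1/ε₁ + 1/ε₂ − 1 = 1.176 + 4.348 − 1 = 4.524.
q = 5.67×10⁻⁸ × 3.901×10¹¹ / 4.524.

q ≈ 4890 W/m²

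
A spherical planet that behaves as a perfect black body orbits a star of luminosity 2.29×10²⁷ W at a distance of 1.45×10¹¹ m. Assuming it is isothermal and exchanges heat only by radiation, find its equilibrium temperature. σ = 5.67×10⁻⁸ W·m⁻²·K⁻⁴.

T ≈ 442 K

First find the stellar flux at distance d: S = L/(4πd²) = 2.29×10²⁷/(4π·(1.45×10¹¹)²) = 8667 W/m².
For an isothermal sphere, absorbed (1−a)S·πr² = emitted σ·4πr²·T⁴, so T⁴ = (1−a)S/(4σ).
T⁴ = 1.00·8667/(4·5.67×10⁻⁸) = 3.822×10¹⁰ K⁴.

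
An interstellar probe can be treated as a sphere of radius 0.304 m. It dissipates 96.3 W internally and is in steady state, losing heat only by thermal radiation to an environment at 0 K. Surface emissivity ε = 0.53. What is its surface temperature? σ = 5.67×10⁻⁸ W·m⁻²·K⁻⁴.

T ≈ 229 K

Steady state: internal power = radiated power, P = εσA T⁴.
Radiating area A = 4πr² = 1.161 m².
T⁴ = P/(εσA) = 96.3/(0.53·5.67×10⁻⁸·1.161) = 2.759×10⁹ K⁴.
T = (2.759×10⁹)^(1/4).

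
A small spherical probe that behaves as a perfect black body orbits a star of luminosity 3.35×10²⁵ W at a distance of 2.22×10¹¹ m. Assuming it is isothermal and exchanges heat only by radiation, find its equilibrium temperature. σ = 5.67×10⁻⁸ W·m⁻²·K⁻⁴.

T ≈ 124 K

First find the stellar flux at distance d: S = L/(4πd²) = 3.35×10²⁵/(4π·(2.22×10¹¹)²) = 54.09 W/m².
For an isothermal sphere, absorbed (1−a)S·πr² = emitted σ·4πr²·T⁴, so T⁴ = (1−a)S/(4σ).
T⁴ = 1.00·54.09/(4·5.67×10⁻⁸) = 2.385×10⁸ K⁴.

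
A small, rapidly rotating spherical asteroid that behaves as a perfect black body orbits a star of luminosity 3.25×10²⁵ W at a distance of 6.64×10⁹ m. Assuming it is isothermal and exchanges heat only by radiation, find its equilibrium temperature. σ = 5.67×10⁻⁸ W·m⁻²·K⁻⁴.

First find the stellar flux at distance d: S = L/(4πd²) = 3.25×10²⁵/(4π·(6.64×10⁹)²) = 58660 W/m².
For an isothermal sphere, absorbed (1−a)S·πr² = emitted σ·4πr²·T⁴, so T⁴ = (1−a)S/(4σ).
T⁴ = 1.00·58660/(4·5.67×10⁻⁸) = 2.586×10¹¹ K⁴.

T ≈ 713 K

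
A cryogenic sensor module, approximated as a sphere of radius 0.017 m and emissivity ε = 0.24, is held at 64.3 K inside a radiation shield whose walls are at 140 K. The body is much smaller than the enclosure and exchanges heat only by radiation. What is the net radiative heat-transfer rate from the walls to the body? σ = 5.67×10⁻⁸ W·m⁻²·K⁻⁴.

P_net ≈ 0.0181 W

For a small grey body in a large enclosure: P_net = εσA(T_body⁴ − T_wall⁴).
A = 4πr² = 0.003632 m²; T_body⁴ − T_wall⁴ = 1.709×10⁷ − 3.842×10⁸ = -3.671×10⁸ K⁴.
|P_net| = 0.24·5.67×10⁻⁸·0.003632·3.671×10⁸.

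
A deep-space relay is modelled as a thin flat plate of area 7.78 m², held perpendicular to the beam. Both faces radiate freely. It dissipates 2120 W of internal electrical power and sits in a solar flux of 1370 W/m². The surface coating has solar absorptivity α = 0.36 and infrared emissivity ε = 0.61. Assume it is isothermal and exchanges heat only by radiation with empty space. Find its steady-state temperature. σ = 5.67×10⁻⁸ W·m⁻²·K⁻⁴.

T ≈ 324 K

At steady state, absorbed solar power + internal power = radiated power.
Absorbed: α·S·A_cross = 0.36·1370·7.780 = 3837 W (cross-section A).
Total input = 3837 + 2120 = 5957 W.
Radiated: εσ·A_surf·T⁴ with A_surf = 2A = 15.56 m².
T⁴ = 5957/(0.61·5.67×10⁻⁸·15.56) = 1.107×10¹⁰ K⁴.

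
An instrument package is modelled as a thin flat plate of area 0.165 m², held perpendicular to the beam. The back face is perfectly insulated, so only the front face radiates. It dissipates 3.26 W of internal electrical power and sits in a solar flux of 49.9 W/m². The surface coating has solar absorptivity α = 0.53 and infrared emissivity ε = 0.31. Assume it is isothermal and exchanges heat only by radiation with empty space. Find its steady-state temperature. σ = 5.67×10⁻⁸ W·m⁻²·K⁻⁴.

T ≈ 226 K

At steady state, absorbed solar power + internal power = radiated power.
Absorbed: α·S·A_cross = 0.53·49.9·0.1650 = 4.364 W (cross-section A).
Total input = 4.364 + 3.26 = 7.624 W.
Radiated: εσ·A_surf·T⁴ with A_surf = A = 0.1650 m².
T⁴ = 7.624/(0.31·5.67×10⁻⁸·0.1650) = 2.629×10⁹ K⁴.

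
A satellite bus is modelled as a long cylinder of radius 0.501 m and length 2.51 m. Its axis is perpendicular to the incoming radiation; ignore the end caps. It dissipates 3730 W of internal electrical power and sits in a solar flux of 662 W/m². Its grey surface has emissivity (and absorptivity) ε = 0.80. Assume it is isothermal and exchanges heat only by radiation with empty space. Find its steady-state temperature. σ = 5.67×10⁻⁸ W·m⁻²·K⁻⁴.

T ≈ 345 K

At steady state, absorbed solar power + internal power = radiated power.
Absorbed: α·S·A_cross = 0.80·662·2.515 = 1332 W (cross-section 2rL).
Total input = 1332 + 3730 = 5062 W.
Radiated: εσ·A_surf·T⁴ with A_surf = 2πrL = 7.901 m².
T⁴ = 5062/(0.80·5.67×10⁻⁸·7.901) = 1.412×10¹⁰ K⁴.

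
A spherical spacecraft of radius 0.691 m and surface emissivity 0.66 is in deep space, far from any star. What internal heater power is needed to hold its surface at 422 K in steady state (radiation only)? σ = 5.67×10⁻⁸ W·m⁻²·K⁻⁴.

P = εσ·4πr²·T⁴.
4πr² = 6.000 m²; T⁴ = 3.171×10¹⁰ K⁴.
P = 0.66·5.67×10⁻⁸·6.000·3.171×10¹⁰.

P ≈ 7120 W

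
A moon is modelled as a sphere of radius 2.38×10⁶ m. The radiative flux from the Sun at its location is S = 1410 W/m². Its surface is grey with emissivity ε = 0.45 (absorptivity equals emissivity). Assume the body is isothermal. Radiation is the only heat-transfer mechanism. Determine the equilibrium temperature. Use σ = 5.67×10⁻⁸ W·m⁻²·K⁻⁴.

T ≈ 281 K

At equilibrium, absorbed power = emitted power.
Absorbing cross-section = πr² = 1.780×10¹³ m²; emitting surface = 4πr² = 7.118×10¹³ m² (ratio 4).
εS·A_cross = εσ·A_surf·T⁴  ⇒  T⁴ = S/(4σ)   (ε cancels).
T⁴ = 1410/(4·5.67×10⁻⁸) = 6.217×10⁹ K⁴.
T = (6.217×10⁹)^(1/4).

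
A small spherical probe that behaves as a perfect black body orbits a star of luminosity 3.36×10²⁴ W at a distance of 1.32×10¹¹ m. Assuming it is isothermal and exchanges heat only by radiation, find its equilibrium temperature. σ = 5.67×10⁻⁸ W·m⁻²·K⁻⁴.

First find the stellar flux at distance d: S = L/(4πd²) = 3.36×10²⁴/(4π·(1.32×10¹¹)²) = 15.35 W/m².
For an isothermal sphere, absorbed (1−a)S·πr² = emitted σ·4πr²·T⁴, so T⁴ = (1−a)S/(4σ).
T⁴ = 1.00·15.35/(4·5.67×10⁻⁸) = 6.766×10⁷ K⁴.

T ≈ 90.7 K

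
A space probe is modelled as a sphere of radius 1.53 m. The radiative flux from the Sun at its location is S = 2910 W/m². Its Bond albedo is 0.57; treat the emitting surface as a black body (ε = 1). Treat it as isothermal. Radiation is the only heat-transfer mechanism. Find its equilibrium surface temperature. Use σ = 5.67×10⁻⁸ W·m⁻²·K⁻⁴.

At equilibrium, absorbed power = emitted power.
Absorbing cross-section = πr² = 7.354 m²; emitting surface = 4πr² = 29.42 m² (ratio 4).
(1−a)S·A_cross = εσ·A_surf·T⁴  ⇒  T⁴ = (1−a)S/(4σ).
T⁴ = 0.430·2910/(4·5.67×10⁻⁸) = 5.517×10⁹ K⁴.
T = (5.517×10⁹)^(1/4).

T ≈ 273 K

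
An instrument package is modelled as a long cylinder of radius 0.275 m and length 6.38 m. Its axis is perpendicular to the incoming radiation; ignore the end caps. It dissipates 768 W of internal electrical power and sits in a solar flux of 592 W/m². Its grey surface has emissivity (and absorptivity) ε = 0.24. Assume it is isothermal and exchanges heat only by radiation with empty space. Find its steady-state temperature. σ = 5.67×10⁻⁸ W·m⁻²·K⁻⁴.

At steady state, absorbed solar power + internal power = radiated power.
Absorbed: α·S·A_cross = 0.24·592·3.509 = 498.6 W (cross-section 2rL).
Total input = 498.6 + 768 = 1267 W.
Radiated: εσ·A_surf·T⁴ with A_surf = 2πrL = 11.02 m².
T⁴ = 1267/(0.24·5.67×10⁻⁸·11.02) = 8.443×10⁹ K⁴.

T ≈ 303 K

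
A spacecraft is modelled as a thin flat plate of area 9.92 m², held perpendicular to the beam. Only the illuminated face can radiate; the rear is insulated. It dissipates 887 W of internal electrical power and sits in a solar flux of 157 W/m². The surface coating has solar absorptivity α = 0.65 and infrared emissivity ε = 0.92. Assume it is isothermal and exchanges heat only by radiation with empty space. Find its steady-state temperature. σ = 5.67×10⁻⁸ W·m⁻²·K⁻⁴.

At steady state, absorbed solar power + internal power = radiated power.
Absorbed: α·S·A_cross = 0.65·157·9.920 = 1012 W (cross-section A).
Total input = 1012 + 887 = 1899 W.
Radiated: εσ·A_surf·T⁴ with A_surf = A = 9.920 m².
T⁴ = 1899/(0.92·5.67×10⁻⁸·9.920) = 3.670×10⁹ K⁴.

T ≈ 246 K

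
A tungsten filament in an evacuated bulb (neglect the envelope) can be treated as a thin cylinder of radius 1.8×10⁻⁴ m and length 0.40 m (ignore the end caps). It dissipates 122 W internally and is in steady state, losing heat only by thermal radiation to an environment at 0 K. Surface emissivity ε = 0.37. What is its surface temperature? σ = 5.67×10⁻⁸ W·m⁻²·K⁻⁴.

Steady state: internal power = radiated power, P = εσA T⁴.
Radiating area A = 2πrL = 4.524×10⁻⁴ m².
T⁴ = P/(εσA) = 122/(0.37·5.67×10⁻⁸·4.524×10⁻⁴) = 1.285×10¹³ K⁴.
T = (1.285×10¹³)^(1/4).

T ≈ 1890 K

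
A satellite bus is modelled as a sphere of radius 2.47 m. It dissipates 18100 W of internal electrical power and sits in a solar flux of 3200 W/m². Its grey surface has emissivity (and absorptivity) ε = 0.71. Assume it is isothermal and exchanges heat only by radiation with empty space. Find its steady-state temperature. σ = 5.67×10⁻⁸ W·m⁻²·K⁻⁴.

T ≈ 376 K

At steady state, absorbed solar power + internal power = radiated power.
Absorbed: α·S·A_cross = 0.71·3200·19.17 = 43550 W (cross-section πr²).
Total input = 43550 + 18100 = 61650 W.
Radiated: εσ·A_surf·T⁴ with A_surf = 4πr² = 76.67 m².
T⁴ = 61650/(0.71·5.67×10⁻⁸·76.67) = 1.997×10¹⁰ K⁴.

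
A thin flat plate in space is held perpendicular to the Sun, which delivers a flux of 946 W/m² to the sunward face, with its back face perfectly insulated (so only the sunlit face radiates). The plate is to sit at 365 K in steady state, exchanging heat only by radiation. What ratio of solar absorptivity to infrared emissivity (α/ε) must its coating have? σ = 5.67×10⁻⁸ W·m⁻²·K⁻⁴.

α/ε ≈ 1.06

Balance: αS·A = εσ·1A·T⁴ ⇒ α/ε = σT⁴/S.
α/ε = 5.67×10⁻⁸·(365)⁴/946 = 5.67×10⁻⁸·1.775×10¹⁰/946.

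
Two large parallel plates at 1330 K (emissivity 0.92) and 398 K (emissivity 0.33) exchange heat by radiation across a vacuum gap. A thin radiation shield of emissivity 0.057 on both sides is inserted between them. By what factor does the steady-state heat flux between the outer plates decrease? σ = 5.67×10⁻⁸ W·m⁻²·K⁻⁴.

factor ≈ 11.9

Without shield: q₀ = σΔ(T⁴)/(1/ε₁+1/ε₂−1) with denominator 3.117.
With shield the two gaps are in series; the resistances add: (1/ε₁+1/ε_s−1)+(1/ε_s+1/ε₂−1) = 17.63+19.57 = 37.20.
Heat-flux ratio q₀/q = 37.20/3.117.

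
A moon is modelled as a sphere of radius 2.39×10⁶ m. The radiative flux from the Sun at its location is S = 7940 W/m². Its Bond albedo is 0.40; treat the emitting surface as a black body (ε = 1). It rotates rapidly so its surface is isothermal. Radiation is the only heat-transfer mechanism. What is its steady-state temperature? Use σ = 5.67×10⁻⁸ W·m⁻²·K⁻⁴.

At equilibrium, absorbed power = emitted power.
Absorbing cross-section = πr² = 1.795×10¹³ m²; emitting surface = 4πr² = 7.178×10¹³ m² (ratio 4).
(1−a)S·A_cross = εσ·A_surf·T⁴  ⇒  T⁴ = (1−a)S/(4σ).
T⁴ = 0.600·7940/(4·5.67×10⁻⁸) = 2.101×10¹⁰ K⁴.
T = (2.101×10¹⁰)^(1/4).

T ≈ 381 K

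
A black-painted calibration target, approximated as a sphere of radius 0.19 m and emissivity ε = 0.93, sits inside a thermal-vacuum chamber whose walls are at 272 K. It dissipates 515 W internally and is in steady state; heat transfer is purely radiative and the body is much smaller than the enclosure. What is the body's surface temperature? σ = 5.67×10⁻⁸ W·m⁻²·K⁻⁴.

T ≈ 405 K

For a small grey body in a large enclosure, net radiated power = εσA(T⁴ − T_w⁴).
Steady state: P = εσA(T⁴ − T_w⁴) with A = 4πr² = 0.4536 m².
T⁴ = P/(εσA) + T_w⁴ = 515/(0.93·5.67×10⁻⁸·0.4536) + (272)⁴
    = 2.153×10¹⁰ + 5.474×10⁹ = 2.700×10¹⁰ K⁴.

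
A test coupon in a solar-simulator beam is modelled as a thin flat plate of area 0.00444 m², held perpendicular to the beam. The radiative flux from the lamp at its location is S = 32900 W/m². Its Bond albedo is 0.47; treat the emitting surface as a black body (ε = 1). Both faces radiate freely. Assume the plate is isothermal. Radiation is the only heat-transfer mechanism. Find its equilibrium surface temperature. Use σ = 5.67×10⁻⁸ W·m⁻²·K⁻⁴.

At equilibrium, absorbed power = emitted power.
Absorbing cross-section = A = 0.004440 m²; emitting surface = 2A = 0.008880 m² (ratio 2).
(1−a)S·A_cross = εσ·A_surf·T⁴  ⇒  T⁴ = (1−a)S/(2σ).
T⁴ = 0.530·32900/(2·5.67×10⁻⁸) = 1.538×10¹¹ K⁴.
T = (1.538×10¹¹)^(1/4).

T ≈ 626 K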